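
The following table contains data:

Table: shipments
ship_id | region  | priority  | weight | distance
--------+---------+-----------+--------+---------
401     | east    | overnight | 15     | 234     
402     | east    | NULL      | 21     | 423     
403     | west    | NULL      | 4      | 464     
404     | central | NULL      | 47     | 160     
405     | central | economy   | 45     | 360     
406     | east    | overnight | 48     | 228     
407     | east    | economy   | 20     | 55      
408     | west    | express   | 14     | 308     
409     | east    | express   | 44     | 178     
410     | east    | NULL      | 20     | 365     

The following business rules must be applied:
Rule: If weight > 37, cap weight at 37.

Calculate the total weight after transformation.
242

Step 1: 4 records have weight > 37
Step 2: These records originally summed to 184
Step 3: After capping: 4 × 37 = 148
Step 4: Unaffected records sum: 94
Step 5: Final sum = 148 + 94 = 242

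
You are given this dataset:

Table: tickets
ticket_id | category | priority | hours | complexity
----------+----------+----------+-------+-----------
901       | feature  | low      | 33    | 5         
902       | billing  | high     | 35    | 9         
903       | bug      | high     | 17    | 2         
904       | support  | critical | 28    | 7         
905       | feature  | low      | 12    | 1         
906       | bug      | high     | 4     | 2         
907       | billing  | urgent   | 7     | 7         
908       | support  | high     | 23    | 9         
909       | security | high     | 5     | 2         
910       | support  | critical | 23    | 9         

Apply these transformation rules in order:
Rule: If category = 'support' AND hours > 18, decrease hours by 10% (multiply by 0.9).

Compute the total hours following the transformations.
179.6

Step 1: Find records where category = 'support' AND hours > 18
Step 2: 3 records match, summing to 74
Step 3: After multiplier: 74 × 0.9 = 66.6
Step 4: Unaffected records sum: 113
Step 5: Final sum = 66.6 + 113 = 179.6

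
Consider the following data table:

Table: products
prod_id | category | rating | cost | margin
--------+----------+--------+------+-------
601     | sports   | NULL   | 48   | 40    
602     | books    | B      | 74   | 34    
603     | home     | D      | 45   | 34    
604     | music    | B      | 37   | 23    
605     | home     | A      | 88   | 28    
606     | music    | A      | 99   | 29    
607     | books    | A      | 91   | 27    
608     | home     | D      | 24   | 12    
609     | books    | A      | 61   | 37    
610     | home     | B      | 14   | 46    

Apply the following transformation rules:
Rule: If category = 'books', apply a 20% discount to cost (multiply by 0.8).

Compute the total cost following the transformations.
535.8

Step 1: Records with category = 'books' have total cost = 226
Step 2: Apply multiplier: 226 × 0.8 = 180.8
Step 3: Other records total: 355
Step 4: Final sum = 180.8 + 355 = 535.8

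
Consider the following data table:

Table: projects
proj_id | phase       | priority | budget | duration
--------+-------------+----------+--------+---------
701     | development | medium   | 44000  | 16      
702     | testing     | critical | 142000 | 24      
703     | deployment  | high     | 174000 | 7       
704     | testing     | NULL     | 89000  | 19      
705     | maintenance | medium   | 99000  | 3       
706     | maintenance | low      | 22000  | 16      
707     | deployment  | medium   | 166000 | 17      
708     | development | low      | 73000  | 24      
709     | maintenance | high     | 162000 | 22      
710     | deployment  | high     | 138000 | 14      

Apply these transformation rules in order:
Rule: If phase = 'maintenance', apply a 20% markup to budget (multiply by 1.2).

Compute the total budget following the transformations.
1165600.0

Step 1: Records with phase = 'maintenance' have total budget = 283000
Step 2: Apply multiplier: 283000 × 1.2 = 339600.0
Step 3: Other records total: 826000
Step 4: Final sum = 339600.0 + 826000 = 1165600.0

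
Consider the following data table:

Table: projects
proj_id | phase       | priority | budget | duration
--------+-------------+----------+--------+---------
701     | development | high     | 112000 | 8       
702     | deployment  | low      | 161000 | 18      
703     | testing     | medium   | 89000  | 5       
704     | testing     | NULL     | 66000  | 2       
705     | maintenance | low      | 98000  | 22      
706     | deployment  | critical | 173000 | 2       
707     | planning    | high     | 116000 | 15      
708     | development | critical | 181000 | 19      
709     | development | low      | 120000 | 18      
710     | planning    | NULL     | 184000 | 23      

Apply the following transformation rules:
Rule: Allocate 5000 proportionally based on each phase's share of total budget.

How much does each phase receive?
deployment: 1284.62, development: 1588.46, maintenance: 376.92, planning: 1153.85, testing: 596.15

Step 1: Calculate total budget = 1300000
Step 2: Calculate each phase's proportion:
  deployment: 334000/1300000 = 25.69% → 1284.62
  development: 413000/1300000 = 31.77% → 1588.46
  maintenance: 98000/1300000 = 7.54% → 376.92
  planning: 300000/1300000 = 23.08% → 1153.85
  testing: 155000/1300000 = 11.92% → 596.15
Step 3: Verify: sum of allocations ≈ 5000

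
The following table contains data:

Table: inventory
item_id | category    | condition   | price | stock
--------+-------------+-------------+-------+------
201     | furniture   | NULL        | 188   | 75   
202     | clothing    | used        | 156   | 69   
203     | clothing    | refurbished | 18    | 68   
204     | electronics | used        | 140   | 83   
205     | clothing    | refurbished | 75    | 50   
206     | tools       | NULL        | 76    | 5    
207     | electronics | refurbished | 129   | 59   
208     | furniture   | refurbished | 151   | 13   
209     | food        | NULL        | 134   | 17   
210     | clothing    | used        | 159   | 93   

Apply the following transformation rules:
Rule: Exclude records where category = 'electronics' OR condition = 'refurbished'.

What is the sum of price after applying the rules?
713

Step 1: Find records where category = 'electronics' OR condition = 'refurbished'
Step 2: 5 records match, summing to 513
Step 3: Original sum: 1226
Step 4: Remaining sum = 1226 - 513 = 713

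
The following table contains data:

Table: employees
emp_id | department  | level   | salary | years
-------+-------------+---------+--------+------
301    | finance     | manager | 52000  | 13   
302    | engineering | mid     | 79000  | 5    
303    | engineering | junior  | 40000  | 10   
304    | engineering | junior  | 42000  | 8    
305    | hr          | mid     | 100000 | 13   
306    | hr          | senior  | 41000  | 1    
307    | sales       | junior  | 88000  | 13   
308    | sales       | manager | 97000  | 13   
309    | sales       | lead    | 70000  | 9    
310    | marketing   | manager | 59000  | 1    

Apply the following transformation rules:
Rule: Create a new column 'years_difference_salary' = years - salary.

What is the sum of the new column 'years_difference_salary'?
-667914

Step 1: For each record, compute years - salary
Example calculations:
  13 - 52000 = -51987
  5 - 79000 = -78995
  10 - 40000 = -39990
  ...
Step 2: Sum all derived values
Step 3: Total = -667914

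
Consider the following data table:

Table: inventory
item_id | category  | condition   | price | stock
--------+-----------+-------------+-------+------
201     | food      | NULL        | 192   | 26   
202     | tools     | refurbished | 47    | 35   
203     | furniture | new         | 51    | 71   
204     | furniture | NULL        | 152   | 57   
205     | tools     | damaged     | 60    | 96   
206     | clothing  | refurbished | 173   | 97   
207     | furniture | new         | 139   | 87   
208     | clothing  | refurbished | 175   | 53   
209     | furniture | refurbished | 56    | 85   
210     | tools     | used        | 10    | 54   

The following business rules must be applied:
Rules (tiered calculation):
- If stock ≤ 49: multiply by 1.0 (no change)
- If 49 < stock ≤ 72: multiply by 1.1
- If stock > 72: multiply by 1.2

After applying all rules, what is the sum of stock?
757.5

Step 1: Tier 1 (stock ≤ 49): 2 records, sum = 61 × 1.0 = 61.0
Step 2: Tier 2 (49 < stock ≤ 72): 4 records, sum = 235 × 1.1 = 258.5
Step 3: Tier 3 (stock > 72): 4 records, sum = 365 × 1.2 = 438.0
Step 4: Final sum = 61.0 + 258.5 + 438.0 = 757.5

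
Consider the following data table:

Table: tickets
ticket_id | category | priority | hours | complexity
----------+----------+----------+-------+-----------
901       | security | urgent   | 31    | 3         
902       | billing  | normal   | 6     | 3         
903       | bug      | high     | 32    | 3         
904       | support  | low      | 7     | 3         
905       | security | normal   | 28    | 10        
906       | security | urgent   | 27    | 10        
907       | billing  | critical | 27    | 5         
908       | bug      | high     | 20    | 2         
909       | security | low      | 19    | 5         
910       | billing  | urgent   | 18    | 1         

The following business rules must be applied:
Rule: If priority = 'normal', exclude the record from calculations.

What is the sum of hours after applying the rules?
181

Step 1: Identify records where priority = 'normal'
Step 2: The excluded records sum to 34
Step 3: Original total hours = 215
Step 4: Remaining total = 215 - 34 = 181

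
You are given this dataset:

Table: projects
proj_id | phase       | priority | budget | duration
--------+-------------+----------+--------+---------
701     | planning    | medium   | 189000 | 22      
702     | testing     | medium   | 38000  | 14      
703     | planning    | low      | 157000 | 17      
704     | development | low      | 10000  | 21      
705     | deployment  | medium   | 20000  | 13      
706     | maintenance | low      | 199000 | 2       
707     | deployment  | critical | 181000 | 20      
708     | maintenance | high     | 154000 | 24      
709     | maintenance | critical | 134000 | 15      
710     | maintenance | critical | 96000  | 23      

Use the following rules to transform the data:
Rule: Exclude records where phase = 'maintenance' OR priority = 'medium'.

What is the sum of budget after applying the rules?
348000

Step 1: Find records where phase = 'maintenance' OR priority = 'medium'
Step 2: 7 records match, summing to 830000
Step 3: Original sum: 1178000
Step 4: Remaining sum = 1178000 - 830000 = 348000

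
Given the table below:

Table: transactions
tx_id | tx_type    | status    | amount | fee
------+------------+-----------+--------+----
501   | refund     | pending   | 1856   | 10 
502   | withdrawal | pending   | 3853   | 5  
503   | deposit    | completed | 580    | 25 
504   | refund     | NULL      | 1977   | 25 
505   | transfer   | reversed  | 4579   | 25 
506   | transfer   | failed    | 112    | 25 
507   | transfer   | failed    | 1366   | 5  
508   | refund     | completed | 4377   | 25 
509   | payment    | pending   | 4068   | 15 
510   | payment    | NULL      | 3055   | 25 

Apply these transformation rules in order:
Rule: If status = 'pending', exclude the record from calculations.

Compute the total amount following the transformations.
16046

Step 1: Identify records where status = 'pending'
Step 2: The excluded records sum to 9777
Step 3: Original total amount = 25823
Step 4: Remaining total = 25823 - 9777 = 16046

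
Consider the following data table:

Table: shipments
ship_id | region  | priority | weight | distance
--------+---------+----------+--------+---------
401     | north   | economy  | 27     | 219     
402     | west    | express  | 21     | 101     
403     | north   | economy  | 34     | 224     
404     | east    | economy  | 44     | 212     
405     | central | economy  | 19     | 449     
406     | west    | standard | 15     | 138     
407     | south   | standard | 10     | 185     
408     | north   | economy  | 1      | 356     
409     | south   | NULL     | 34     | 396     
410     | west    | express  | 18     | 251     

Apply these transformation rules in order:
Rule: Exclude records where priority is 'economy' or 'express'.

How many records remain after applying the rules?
3

Step 1: Count records to exclude
  - 5 (economy) + 2 (express) = 7 records
Step 2: Total records: 10
Step 3: Remaining = 10 - 7 = 3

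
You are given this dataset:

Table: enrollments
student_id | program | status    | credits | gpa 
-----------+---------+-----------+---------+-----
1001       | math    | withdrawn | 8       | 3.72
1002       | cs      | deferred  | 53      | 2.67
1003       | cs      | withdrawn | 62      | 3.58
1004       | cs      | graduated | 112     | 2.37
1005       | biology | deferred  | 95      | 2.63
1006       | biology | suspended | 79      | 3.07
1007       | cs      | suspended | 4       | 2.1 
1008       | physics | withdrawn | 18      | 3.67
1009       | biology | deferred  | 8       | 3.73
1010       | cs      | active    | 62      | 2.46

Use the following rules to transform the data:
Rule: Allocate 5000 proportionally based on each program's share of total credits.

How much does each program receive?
biology: 1816.37, cs: 2924.15, math: 79.84, physics: 179.64

Step 1: Calculate total credits = 501
Step 2: Calculate each program's proportion:
  biology: 182/501 = 36.33% → 1816.37
  cs: 293/501 = 58.48% → 2924.15
  math: 8/501 = 1.60% → 79.84
  physics: 18/501 = 3.59% → 179.64
Step 3: Verify: sum of allocations ≈ 5000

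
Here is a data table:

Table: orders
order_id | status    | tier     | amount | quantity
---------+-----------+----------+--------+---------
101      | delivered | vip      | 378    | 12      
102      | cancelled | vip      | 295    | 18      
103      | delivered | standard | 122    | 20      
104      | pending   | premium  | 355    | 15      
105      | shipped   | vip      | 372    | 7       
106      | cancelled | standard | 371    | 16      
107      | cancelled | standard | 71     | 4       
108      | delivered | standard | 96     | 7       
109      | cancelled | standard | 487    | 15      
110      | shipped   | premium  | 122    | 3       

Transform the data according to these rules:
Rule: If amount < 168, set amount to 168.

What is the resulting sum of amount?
2930

Step 1: 4 records have amount < 168
Step 2: These records originally summed to 411
Step 3: After setting to minimum: 4 × 168 = 672
Step 4: Unaffected records sum: 2258
Step 5: Final sum = 672 + 2258 = 2930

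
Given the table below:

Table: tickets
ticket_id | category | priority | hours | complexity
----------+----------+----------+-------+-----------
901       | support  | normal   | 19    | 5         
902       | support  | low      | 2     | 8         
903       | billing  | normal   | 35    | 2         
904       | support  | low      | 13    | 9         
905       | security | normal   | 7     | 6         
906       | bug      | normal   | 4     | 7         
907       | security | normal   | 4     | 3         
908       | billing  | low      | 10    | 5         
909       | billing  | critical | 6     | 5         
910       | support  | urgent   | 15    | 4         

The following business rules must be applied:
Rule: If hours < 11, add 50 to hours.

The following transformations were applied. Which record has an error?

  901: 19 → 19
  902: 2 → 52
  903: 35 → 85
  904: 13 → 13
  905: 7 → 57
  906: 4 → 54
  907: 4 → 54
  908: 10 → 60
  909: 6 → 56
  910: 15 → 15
Record 903 has an error. The correct transformed value should be 35, not 85.

Step 1: Check each record against the rule
Step 2: Record 903 has hours = 35
Step 3: Since 35 >= 11, the bonus should not have been applied
Step 4: Correct value = 35, but claimed value = 85
Conclusion: Record 903 has the error.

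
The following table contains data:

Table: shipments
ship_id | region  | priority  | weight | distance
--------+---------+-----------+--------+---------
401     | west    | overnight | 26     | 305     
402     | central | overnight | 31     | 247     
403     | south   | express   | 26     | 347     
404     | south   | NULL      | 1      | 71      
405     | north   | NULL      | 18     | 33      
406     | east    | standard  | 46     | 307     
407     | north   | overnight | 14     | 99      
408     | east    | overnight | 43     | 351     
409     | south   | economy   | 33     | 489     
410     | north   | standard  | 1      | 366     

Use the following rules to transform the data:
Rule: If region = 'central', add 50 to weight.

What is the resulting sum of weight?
289

Step 1: Count records where region = 'central': 1
Step 2: Total bonus added: 1 × 50 = 50
Step 3: Original sum of weight: 239
Step 4: Final sum = 239 + 50 = 289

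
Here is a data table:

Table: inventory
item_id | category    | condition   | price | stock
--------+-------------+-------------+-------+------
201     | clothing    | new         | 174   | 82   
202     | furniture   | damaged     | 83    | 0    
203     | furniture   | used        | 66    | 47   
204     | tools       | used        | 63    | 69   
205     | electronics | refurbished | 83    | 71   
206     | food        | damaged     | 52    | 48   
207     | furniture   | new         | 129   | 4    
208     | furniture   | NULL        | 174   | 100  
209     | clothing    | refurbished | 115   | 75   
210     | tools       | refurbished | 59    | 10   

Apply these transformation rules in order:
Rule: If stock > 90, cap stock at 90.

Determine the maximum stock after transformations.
90

Step 1: Original maximum stock = 100
Step 2: Apply cap at 90
Step 3: 1 records had stock > 90 and were capped
Step 4: Maximum after transformation = 90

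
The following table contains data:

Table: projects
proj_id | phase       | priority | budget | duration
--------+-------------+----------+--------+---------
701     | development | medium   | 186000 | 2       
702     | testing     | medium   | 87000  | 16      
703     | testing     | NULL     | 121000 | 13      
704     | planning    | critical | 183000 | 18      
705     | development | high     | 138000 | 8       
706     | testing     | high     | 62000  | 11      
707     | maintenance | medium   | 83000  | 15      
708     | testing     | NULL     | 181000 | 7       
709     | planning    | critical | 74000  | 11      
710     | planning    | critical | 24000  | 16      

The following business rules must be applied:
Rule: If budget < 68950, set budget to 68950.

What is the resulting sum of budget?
1190900

Step 1: 2 records have budget < 68950
Step 2: These records originally summed to 86000
Step 3: After setting to minimum: 2 × 68950 = 137900
Step 4: Unaffected records sum: 1053000
Step 5: Final sum = 137900 + 1053000 = 1190900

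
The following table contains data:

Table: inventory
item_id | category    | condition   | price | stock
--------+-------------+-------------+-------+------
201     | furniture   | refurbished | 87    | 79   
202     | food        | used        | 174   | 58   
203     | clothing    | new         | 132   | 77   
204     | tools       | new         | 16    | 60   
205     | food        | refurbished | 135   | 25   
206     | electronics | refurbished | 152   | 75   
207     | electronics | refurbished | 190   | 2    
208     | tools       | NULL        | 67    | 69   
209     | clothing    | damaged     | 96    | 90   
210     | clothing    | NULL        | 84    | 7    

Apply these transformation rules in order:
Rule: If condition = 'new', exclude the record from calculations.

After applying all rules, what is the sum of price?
985

Step 1: Identify records where condition = 'new'
Step 2: The excluded records sum to 148
Step 3: Original total price = 1133
Step 4: Remaining total = 1133 - 148 = 985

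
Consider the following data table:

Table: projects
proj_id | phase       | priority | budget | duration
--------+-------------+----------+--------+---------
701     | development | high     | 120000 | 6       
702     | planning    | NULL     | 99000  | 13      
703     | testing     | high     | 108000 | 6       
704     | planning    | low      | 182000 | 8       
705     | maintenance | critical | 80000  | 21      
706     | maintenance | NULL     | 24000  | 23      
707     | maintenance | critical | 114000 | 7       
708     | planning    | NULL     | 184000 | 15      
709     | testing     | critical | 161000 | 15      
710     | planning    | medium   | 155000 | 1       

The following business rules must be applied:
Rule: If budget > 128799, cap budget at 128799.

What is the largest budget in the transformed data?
128799

Step 1: Original maximum budget = 184000
Step 2: Apply cap at 128799
Step 3: 4 records had budget > 128799 and were capped
Step 4: Maximum after transformation = 128799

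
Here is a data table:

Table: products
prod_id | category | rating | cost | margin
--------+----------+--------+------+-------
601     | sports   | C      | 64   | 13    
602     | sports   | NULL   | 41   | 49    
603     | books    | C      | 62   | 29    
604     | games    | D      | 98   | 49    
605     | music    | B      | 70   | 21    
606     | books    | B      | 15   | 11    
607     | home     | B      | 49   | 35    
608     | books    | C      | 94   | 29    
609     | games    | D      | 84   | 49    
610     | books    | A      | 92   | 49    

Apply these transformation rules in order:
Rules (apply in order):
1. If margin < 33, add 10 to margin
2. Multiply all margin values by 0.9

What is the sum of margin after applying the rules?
345.6

Step 1: Apply Rule 1 - Add 10 to records with margin < 33
  - 5 records affected: 103 + (5 × 10) = 153
  - Unaffected records: 231
  - Sum after Rule 1: 384
Step 2: Apply Rule 2 - Multiply all by 0.9
  - 384 × 0.9 = 345.6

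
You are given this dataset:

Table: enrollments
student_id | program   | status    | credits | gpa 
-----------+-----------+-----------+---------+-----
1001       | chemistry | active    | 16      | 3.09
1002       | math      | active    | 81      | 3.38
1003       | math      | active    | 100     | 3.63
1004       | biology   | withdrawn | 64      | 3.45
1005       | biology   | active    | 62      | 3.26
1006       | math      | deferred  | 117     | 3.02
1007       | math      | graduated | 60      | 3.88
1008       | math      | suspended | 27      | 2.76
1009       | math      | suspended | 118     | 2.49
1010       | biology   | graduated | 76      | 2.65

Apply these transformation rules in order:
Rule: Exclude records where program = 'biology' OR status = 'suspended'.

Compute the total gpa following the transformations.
17.0

Step 1: Find records where program = 'biology' OR status = 'suspended'
Step 2: 5 records match, summing to 14.61
Step 3: Original sum: 31.61
Step 4: Remaining sum = 31.61 - 14.61 = 17.0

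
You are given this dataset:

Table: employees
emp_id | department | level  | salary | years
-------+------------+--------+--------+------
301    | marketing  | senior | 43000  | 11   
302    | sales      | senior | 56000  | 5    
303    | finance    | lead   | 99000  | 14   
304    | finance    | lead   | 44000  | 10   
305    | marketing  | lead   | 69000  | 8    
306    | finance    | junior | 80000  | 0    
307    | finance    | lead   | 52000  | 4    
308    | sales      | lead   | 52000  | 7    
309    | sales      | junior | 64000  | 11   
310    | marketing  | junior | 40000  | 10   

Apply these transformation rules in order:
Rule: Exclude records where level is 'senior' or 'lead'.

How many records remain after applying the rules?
3

Step 1: Count records to exclude
  - 2 (senior) + 5 (lead) = 7 records
Step 2: Total records: 10
Step 3: Remaining = 10 - 7 = 3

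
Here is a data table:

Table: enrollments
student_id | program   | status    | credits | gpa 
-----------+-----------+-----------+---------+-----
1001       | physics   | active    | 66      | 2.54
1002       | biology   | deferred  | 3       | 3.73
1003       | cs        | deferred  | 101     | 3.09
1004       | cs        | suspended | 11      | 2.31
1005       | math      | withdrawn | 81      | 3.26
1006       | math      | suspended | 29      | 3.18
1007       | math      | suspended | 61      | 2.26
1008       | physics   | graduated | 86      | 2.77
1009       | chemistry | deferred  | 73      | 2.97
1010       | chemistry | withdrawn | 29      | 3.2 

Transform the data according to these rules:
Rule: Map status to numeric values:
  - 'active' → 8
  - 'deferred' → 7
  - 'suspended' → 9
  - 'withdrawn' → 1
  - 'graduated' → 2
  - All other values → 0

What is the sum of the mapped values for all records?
60

Step 1: Apply mapping to each record
Step 2: Count by status:
  'active': 1 records × 8 = 8
  'deferred': 3 records × 7 = 21
  'suspended': 3 records × 9 = 27
  'withdrawn': 2 records × 1 = 2
  'graduated': 1 records × 2 = 2
Step 3: Sum all mapped values = 60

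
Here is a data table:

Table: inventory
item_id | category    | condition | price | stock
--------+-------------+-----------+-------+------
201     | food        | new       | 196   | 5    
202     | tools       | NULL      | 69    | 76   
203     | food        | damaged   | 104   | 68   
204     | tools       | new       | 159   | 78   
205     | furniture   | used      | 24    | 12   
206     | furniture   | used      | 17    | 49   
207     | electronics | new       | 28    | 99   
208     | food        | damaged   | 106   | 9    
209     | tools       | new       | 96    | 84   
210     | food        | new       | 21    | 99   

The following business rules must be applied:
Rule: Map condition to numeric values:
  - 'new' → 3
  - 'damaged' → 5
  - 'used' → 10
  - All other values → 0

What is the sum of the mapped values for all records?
45

Step 1: Apply mapping to each record
Step 2: Count by status:
  'new': 5 records × 3 = 15
  'damaged': 2 records × 5 = 10
  'used': 2 records × 10 = 20
Step 3: Sum all mapped values = 45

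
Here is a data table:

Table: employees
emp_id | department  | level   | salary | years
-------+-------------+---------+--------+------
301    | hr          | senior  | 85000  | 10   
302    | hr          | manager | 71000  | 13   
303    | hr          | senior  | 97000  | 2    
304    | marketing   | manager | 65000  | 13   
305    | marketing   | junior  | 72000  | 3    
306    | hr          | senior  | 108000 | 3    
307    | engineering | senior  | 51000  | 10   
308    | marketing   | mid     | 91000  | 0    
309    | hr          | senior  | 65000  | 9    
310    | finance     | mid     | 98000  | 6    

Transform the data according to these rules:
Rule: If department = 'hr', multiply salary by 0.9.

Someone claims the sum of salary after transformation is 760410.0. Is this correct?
No, the correct result is 760400.0.

Step 1: Calculate the correct sum after transformation
Step 2: Apply multiplier 0.9 to records where department = 'hr'
Step 3: Correct result = 760400.0
Step 4: Claimed result = 760410.0
Step 5: 760400.0 ≠ 760410.0
Conclusion: The claimed result is incorrect. The correct answer is 760400.0.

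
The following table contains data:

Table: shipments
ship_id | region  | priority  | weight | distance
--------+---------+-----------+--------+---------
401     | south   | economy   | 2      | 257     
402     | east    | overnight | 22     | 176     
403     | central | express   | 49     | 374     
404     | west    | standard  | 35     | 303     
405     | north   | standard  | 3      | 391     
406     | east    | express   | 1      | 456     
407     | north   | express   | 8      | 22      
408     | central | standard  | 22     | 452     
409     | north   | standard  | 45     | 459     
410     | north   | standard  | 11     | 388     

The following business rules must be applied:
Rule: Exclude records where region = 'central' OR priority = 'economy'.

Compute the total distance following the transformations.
2195

Step 1: Find records where region = 'central' OR priority = 'economy'
Step 2: 3 records match, summing to 1083
Step 3: Original sum: 3278
Step 4: Remaining sum = 3278 - 1083 = 2195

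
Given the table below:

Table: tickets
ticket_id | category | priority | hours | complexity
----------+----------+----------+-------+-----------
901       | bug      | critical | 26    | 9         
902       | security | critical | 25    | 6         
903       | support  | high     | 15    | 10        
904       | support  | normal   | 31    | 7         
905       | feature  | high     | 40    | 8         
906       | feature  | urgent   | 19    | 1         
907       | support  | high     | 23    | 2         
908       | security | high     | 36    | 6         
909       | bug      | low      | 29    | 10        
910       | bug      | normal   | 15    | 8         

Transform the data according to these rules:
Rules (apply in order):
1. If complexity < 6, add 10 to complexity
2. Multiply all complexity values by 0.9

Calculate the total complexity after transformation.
78.3

Step 1: Apply Rule 1 - Add 10 to records with complexity < 6
  - 2 records affected: 3 + (2 × 10) = 23
  - Unaffected records: 64
  - Sum after Rule 1: 87
Step 2: Apply Rule 2 - Multiply all by 0.9
  - 87 × 0.9 = 78.3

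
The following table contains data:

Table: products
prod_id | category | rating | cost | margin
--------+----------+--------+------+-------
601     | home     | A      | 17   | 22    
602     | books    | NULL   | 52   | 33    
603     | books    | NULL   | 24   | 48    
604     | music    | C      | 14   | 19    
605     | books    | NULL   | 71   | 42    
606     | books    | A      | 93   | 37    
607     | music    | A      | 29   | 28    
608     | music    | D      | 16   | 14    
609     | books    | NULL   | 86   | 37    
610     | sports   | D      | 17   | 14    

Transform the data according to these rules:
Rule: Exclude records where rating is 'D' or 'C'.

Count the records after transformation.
7

Step 1: Count records to exclude
  - 2 (D) + 1 (C) = 3 records
Step 2: Total records: 10
Step 3: Remaining = 10 - 3 = 7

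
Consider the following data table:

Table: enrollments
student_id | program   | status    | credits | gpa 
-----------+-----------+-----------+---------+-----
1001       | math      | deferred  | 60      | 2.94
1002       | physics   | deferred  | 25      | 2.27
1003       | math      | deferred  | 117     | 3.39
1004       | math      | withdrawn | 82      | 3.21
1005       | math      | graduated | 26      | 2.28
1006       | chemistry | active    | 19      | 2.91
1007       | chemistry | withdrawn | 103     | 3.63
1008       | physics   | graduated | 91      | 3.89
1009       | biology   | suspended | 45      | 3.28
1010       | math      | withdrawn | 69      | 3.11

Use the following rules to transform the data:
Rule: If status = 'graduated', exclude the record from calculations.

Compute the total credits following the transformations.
520

Step 1: Identify records where status = 'graduated'
Step 2: The excluded records sum to 117
Step 3: Original total credits = 637
Step 4: Remaining total = 637 - 117 = 520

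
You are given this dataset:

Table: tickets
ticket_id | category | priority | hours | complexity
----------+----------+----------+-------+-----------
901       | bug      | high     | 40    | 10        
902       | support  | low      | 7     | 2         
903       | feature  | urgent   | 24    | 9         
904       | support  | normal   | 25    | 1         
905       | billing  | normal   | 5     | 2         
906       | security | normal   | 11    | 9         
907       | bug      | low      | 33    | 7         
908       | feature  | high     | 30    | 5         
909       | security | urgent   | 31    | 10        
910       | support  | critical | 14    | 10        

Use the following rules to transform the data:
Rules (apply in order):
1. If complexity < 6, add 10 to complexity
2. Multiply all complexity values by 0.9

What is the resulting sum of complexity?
94.5

Step 1: Apply Rule 1 - Add 10 to records with complexity < 6
  - 4 records affected: 10 + (4 × 10) = 50
  - Unaffected records: 55
  - Sum after Rule 1: 105
Step 2: Apply Rule 2 - Multiply all by 0.9
  - 105 × 0.9 = 94.5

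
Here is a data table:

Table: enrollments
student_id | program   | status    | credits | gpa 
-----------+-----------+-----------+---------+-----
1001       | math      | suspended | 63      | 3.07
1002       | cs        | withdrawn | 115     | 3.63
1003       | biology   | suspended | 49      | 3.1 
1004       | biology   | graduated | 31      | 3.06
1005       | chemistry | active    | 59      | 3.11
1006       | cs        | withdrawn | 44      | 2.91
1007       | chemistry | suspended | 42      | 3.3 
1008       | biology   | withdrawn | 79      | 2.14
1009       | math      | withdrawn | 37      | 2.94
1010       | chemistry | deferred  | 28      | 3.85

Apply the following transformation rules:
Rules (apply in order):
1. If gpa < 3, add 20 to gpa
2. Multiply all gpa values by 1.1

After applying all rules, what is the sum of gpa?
100.22

Step 1: Apply Rule 1 - Add 20 to records with gpa < 3
  - 3 records affected: 7.99 + (3 × 20) = 67.99
  - Unaffected records: 23.12
  - Sum after Rule 1: 91.11
Step 2: Apply Rule 2 - Multiply all by 1.1
  - 91.11 × 1.1 = 100.22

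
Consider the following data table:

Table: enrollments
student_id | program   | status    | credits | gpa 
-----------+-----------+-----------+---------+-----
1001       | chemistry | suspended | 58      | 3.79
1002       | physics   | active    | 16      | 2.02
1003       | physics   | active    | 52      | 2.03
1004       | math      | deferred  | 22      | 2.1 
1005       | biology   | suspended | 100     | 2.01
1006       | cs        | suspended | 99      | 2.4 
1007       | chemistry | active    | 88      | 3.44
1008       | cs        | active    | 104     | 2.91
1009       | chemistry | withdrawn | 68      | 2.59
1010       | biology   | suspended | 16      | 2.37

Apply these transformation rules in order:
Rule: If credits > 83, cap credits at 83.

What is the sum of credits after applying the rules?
564

Step 1: 4 records have credits > 83
Step 2: These records originally summed to 391
Step 3: After capping: 4 × 83 = 332
Step 4: Unaffected records sum: 232
Step 5: Final sum = 332 + 232 = 564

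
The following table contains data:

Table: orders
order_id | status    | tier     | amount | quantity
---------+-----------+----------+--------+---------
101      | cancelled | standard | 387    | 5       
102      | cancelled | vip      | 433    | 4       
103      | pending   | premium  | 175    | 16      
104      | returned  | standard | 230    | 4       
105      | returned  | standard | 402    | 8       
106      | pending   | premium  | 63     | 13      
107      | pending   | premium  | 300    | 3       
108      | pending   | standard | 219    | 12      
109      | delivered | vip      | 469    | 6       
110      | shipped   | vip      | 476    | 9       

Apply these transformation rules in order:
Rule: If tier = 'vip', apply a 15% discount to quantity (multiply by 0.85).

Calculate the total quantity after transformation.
77.15

Step 1: Records with tier = 'vip' have total quantity = 19
Step 2: Apply multiplier: 19 × 0.85 = 16.15
Step 3: Other records total: 61
Step 4: Final sum = 16.15 + 61 = 77.15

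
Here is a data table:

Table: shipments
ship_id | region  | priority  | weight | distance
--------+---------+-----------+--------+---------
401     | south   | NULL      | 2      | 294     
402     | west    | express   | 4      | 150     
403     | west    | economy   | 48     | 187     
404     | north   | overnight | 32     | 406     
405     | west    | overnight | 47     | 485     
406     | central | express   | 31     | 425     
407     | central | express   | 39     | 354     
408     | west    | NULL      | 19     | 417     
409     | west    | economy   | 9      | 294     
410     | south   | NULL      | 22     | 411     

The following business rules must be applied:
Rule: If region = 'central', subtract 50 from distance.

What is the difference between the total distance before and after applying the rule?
100

Step 1: Original sum of distance = 3423
Step 2: 2 records have region = 'central'
Step 3: Each affected record changes by -50
Step 4: Total change = 2 × -50 = -100
Step 5: New sum = 3423 + -100 = 3323
Step 6: Difference = |3323 - 3423| = 100
        (Sum decreased by 100)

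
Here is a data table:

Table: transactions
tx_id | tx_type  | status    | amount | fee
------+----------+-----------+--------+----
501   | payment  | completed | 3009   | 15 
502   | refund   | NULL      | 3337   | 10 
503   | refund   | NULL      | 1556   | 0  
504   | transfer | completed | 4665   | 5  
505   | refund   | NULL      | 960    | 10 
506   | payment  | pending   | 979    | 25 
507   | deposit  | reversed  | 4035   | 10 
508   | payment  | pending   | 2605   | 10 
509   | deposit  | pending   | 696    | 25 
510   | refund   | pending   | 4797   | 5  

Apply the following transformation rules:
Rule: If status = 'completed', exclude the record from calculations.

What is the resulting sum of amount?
18965

Step 1: Identify records where status = 'completed'
Step 2: The excluded records sum to 7674
Step 3: Original total amount = 26639
Step 4: Remaining total = 26639 - 7674 = 18965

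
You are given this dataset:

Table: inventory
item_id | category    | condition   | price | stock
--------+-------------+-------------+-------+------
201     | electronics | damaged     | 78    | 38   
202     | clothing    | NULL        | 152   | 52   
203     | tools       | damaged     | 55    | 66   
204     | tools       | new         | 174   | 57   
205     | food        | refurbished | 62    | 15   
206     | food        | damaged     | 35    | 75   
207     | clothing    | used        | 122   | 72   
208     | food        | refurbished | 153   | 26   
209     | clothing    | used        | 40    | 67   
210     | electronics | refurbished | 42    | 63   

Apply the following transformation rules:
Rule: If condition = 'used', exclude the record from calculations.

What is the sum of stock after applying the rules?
392

Step 1: Identify records where condition = 'used'
Step 2: The excluded records sum to 139
Step 3: Original total stock = 531
Step 4: Remaining total = 531 - 139 = 392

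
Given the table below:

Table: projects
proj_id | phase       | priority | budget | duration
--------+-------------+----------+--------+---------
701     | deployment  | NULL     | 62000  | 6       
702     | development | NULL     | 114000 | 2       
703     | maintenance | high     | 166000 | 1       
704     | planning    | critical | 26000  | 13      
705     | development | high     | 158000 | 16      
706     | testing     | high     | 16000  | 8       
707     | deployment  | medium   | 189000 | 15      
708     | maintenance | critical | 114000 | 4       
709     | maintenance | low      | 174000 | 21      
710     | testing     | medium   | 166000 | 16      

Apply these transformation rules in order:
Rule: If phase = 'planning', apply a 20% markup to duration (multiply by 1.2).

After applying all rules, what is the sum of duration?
104.6

Step 1: Records with phase = 'planning' have total duration = 13
Step 2: Apply multiplier: 13 × 1.2 = 15.6
Step 3: Other records total: 89
Step 4: Final sum = 15.6 + 89 = 104.6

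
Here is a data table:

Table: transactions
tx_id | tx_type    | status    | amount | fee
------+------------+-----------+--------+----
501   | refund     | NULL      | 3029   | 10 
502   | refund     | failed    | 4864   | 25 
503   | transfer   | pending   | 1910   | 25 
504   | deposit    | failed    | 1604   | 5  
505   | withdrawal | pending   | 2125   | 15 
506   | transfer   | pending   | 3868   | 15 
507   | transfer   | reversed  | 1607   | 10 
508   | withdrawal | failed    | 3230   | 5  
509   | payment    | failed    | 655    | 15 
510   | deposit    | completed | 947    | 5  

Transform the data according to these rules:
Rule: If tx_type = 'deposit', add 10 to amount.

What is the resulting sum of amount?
23859

Step 1: Count records where tx_type = 'deposit': 2
Step 2: Total bonus added: 2 × 10 = 20
Step 3: Original sum of amount: 23839
Step 4: Final sum = 23839 + 20 = 23859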